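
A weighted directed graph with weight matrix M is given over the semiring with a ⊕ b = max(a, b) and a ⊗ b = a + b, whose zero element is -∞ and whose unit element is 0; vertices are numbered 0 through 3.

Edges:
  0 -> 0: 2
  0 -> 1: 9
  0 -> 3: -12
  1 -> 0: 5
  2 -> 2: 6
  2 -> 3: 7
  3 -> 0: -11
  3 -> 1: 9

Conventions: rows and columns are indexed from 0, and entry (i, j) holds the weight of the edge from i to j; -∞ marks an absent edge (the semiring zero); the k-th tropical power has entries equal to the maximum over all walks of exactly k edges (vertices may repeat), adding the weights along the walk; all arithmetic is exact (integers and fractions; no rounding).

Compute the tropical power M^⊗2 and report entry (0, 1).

M^⊗2:
  [14, 11, -∞, -10]
  [7, 14, -∞, -7]
  [-4, 16, 12, 13]
  [14, -2, -∞, -23]
Key observation: the optimum is the walk 0->0->1, with weight 2 + 9 = 11.
Optimal value attained by: walk 0->0->1.
Answer: (M^⊗2)[0][1] = 11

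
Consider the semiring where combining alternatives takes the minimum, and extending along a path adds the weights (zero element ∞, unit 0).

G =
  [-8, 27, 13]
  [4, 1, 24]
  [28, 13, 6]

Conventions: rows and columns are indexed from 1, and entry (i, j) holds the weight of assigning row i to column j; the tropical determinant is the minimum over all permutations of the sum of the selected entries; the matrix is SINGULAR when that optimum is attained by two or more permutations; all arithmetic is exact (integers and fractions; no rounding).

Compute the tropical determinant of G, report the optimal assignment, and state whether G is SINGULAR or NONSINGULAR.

σ = (1, 2, 3): (-8) + 1 + 6 = -1
σ = (1, 3, 2): (-8) + 24 + 13 = 29
σ = (2, 1, 3): 27 + 4 + 6 = 37
σ = (2, 3, 1): 27 + 24 + 28 = 79
σ = (3, 1, 2): 13 + 4 + 13 = 30
σ = (3, 2, 1): 13 + 1 + 28 = 42
Optimal value attained by: σ = (1, 2, 3).
Answer: det⊕(G) = -1; verdict: NONSINGULAR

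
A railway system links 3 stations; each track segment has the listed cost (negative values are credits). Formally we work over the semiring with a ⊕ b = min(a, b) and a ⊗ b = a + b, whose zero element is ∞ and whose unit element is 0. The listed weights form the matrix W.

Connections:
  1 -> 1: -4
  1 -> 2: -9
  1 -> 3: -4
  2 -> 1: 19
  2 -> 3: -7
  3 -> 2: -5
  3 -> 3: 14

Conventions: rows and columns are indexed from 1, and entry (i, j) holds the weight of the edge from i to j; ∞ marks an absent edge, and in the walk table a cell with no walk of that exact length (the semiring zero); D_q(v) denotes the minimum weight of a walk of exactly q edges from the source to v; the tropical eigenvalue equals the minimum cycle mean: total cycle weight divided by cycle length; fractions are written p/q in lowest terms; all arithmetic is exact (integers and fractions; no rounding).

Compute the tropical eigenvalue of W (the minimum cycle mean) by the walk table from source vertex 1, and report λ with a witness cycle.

q=0: [0, ∞, ∞]
q=1: [-4, -9, -4]
q=2: [-8, -13, -16]
q=3: [-12, -21, -20]
Optimal cycle mean attained by: cycle 2->3->2, total (-7) + (-5), length 2.
Answer: λ = -6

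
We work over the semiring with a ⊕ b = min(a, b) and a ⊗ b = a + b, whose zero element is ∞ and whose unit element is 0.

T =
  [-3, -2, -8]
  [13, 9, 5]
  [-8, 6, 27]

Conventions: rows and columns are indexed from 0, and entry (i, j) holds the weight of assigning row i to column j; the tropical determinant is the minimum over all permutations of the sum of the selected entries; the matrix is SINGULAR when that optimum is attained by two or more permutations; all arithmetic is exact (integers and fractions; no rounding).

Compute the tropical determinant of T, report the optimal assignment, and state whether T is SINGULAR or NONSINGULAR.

σ = (0, 1, 2): (-3) + 9 + 27 = 33
σ = (0, 2, 1): (-3) + 5 + 6 = 8
σ = (1, 0, 2): (-2) + 13 + 27 = 38
σ = (1, 2, 0): (-2) + 5 + (-8) = -5
σ = (2, 0, 1): (-8) + 13 + 6 = 11
σ = (2, 1, 0): (-8) + 9 + (-8) = -7
Optimal value attained by: σ = (2, 1, 0).
Answer: det⊕(T) = -7; verdict: NONSINGULAR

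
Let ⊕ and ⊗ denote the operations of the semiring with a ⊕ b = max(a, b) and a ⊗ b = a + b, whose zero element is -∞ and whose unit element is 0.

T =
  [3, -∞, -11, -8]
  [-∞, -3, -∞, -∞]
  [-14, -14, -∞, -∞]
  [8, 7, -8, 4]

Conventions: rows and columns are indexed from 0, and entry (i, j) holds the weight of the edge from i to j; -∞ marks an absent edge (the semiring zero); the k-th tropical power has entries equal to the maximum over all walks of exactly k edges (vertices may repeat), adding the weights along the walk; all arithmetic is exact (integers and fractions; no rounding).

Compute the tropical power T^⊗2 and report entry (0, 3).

T^⊗2:
  [6, -1, -8, -4]
  [-∞, -6, -∞, -∞]
  [-11, -17, -25, -22]
  [12, 11, -3, 8]
Key observation: the optimum is the walk 0->3->3, with weight (-8) + 4 = -4.
Optimal value attained by: walk 0->3->3.
Answer: (T^⊗2)[0][3] = -4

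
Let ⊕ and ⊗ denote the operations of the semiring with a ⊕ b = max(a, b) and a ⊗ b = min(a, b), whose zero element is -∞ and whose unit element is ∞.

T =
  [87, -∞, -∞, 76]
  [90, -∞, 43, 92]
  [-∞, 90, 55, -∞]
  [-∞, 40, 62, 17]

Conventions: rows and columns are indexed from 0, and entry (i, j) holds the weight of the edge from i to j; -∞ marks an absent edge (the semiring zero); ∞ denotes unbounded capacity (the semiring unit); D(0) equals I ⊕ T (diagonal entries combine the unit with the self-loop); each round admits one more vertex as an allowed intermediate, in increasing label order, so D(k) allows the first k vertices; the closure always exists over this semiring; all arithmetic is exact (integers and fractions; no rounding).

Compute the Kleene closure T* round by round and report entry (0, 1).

D(0):
  [∞, -∞, -∞, 76]
  [90, ∞, 43, 92]
  [-∞, 90, ∞, -∞]
  [-∞, 40, 62, ∞]
D(1):
  [∞, -∞, -∞, 76]
  [90, ∞, 43, 92]
  [-∞, 90, ∞, -∞]
  [-∞, 40, 62, ∞]
D(2):
  [∞, -∞, -∞, 76]
  [90, ∞, 43, 92]
  [90, 90, ∞, 90]
  [40, 40, 62, ∞]
D(3):
  [∞, -∞, -∞, 76]
  [90, ∞, 43, 92]
  [90, 90, ∞, 90]
  [62, 62, 62, ∞]
D(4):
  [∞, 62, 62, 76]
  [90, ∞, 62, 92]
  [90, 90, ∞, 90]
  [62, 62, 62, ∞]
Answer: T*[0][1] = 62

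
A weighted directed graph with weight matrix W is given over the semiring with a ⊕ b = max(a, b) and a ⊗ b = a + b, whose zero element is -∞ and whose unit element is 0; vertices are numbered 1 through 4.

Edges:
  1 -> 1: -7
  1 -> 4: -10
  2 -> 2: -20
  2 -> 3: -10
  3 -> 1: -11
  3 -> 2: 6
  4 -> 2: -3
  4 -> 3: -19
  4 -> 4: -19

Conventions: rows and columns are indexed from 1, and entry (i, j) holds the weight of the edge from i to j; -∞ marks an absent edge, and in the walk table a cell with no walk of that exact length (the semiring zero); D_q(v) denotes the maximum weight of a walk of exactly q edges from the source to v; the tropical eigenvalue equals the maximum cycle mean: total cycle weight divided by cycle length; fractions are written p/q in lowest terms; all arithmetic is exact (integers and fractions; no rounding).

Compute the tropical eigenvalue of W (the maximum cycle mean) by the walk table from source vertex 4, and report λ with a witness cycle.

q=0: [-∞, -∞, -∞, 0]
q=1: [-∞, -3, -19, -19]
q=2: [-30, -13, -13, -38]
q=3: [-24, -7, -23, -40]
q=4: [-31, -17, -17, -34]
Optimal cycle mean attained by: cycle 2->3->2, total (-10) + 6, length 2.
Answer: λ = -2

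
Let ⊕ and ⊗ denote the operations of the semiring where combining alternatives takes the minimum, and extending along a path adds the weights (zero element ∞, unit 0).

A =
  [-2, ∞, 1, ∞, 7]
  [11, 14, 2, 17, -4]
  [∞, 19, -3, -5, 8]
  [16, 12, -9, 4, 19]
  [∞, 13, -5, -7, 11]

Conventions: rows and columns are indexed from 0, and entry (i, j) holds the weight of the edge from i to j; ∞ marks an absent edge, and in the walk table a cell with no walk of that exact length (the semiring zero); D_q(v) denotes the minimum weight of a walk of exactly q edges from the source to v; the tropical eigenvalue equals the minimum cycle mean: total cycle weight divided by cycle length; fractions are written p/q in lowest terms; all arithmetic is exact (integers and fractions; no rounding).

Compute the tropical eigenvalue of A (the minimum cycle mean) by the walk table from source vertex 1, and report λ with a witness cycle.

q=0: [∞, 0, ∞, ∞, ∞]
q=1: [11, 14, 2, 17, -4]
q=2: [9, 9, -9, -11, 7]
q=3: [5, 1, -20, -14, -1]
q=4: [2, -2, -23, -25, -12]
q=5: [-9, -13, -34, -28, -15]
Optimal cycle mean attained by: cycle 2->3->2, total (-5) + (-9), length 2.
Answer: λ = -7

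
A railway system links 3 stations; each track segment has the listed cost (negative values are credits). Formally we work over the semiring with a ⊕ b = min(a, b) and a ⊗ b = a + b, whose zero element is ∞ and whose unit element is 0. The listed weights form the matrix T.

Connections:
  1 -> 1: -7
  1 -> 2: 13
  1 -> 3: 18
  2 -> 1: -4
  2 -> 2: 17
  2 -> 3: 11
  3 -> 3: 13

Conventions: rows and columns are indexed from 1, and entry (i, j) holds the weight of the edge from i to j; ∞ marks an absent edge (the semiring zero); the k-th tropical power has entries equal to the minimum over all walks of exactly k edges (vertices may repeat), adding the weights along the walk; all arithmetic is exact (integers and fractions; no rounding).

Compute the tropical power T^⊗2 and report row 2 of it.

T^⊗2:
  [-14, 6, 11]
  [-11, 9, 14]
  [∞, ∞, 26]
Answer: row 2 of T^⊗2 = [-11, 9, 14]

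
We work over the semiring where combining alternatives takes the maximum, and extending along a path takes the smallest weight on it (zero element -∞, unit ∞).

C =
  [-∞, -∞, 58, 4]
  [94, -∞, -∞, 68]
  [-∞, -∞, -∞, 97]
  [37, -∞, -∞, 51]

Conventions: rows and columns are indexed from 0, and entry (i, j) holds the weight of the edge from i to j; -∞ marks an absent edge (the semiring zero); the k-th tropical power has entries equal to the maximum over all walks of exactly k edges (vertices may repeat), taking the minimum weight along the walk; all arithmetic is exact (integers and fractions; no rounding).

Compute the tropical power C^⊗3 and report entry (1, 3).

C^⊗2:
  [4, -∞, -∞, 58]
  [37, -∞, 58, 51]
  [37, -∞, -∞, 51]
  [37, -∞, 37, 51]
C^⊗3:
  [37, -∞, 4, 51]
  [37, -∞, 37, 58]
  [37, -∞, 37, 51]
  [37, -∞, 37, 51]
Key observation: the optimum is the walk 1->0->2->3, with weight 94 min 58 min 97 = 58.
Optimal value attained by: walk 1->0->2->3.
Answer: (C^⊗3)[1][3] = 58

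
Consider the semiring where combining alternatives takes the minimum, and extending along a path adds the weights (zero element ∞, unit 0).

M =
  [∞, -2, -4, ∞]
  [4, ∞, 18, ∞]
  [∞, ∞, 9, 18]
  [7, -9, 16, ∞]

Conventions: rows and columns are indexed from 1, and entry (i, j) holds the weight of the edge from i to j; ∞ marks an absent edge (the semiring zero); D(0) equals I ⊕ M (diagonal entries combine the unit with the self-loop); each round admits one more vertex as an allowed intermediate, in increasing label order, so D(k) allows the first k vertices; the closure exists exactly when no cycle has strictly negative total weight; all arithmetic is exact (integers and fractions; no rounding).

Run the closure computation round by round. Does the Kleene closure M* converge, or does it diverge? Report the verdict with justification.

D(0):
  [0, -2, -4, ∞]
  [4, 0, 18, ∞]
  [∞, ∞, 0, 18]
  [7, -9, 16, 0]
D(1):
  [0, -2, -4, ∞]
  [4, 0, 0, ∞]
  [∞, ∞, 0, 18]
  [7, -9, 3, 0]
D(2):
  [0, -2, -4, ∞]
  [4, 0, 0, ∞]
  [∞, ∞, 0, 18]
  [-5, -9, -9, 0]
D(3):
  [0, -2, -4, 14]
  [4, 0, 0, 18]
  [∞, ∞, 0, 18]
  [-5, -9, -9, 0]
D(4):
  [0, -2, -4, 14]
  [4, 0, 0, 18]
  [13, 9, 0, 18]
  [-5, -9, -9, 0]
Key observation: every diagonal entry stays at the unit through all rounds, so no improving cycle exists.
Answer: CONVERGES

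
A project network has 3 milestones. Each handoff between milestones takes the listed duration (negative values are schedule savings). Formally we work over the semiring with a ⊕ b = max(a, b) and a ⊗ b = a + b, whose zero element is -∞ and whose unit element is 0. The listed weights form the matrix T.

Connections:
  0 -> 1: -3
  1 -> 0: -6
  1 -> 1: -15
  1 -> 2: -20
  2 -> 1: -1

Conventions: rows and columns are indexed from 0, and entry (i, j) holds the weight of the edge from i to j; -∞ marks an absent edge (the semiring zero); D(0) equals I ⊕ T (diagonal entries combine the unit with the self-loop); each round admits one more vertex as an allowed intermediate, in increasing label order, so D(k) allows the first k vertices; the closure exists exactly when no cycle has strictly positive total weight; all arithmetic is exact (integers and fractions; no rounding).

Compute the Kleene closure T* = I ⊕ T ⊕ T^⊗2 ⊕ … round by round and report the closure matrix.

D(0):
  [0, -3, -∞]
  [-6, 0, -20]
  [-∞, -1, 0]
D(1):
  [0, -3, -∞]
  [-6, 0, -20]
  [-∞, -1, 0]
D(2):
  [0, -3, -23]
  [-6, 0, -20]
  [-7, -1, 0]
D(3):
  [0, -3, -23]
  [-6, 0, -20]
  [-7, -1, 0]
Answer: T* = [[0, -3, -23], [-6, 0, -20], [-7, -1, 0]]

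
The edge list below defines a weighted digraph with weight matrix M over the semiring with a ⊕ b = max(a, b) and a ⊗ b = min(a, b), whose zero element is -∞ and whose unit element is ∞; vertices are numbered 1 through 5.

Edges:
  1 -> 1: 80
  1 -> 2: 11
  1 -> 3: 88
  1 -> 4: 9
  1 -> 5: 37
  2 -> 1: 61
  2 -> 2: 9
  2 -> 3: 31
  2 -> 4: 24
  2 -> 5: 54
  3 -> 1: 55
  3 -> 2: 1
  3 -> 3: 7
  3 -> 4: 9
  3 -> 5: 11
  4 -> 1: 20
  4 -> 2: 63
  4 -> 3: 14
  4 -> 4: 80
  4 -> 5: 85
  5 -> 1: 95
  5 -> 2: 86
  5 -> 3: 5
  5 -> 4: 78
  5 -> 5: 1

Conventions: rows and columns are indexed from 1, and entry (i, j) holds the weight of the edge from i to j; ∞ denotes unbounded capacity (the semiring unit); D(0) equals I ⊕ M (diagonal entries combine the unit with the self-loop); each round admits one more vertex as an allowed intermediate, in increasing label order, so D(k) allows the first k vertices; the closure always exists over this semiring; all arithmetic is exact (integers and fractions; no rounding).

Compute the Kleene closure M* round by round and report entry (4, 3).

D(0):
  [∞, 11, 88, 9, 37]
  [61, ∞, 31, 24, 54]
  [55, 1, ∞, 9, 11]
  [20, 63, 14, ∞, 85]
  [95, 86, 5, 78, ∞]
D(1):
  [∞, 11, 88, 9, 37]
  [61, ∞, 61, 24, 54]
  [55, 11, ∞, 9, 37]
  [20, 63, 20, ∞, 85]
  [95, 86, 88, 78, ∞]
D(2):
  [∞, 11, 88, 11, 37]
  [61, ∞, 61, 24, 54]
  [55, 11, ∞, 11, 37]
  [61, 63, 61, ∞, 85]
  [95, 86, 88, 78, ∞]
D(3):
  [∞, 11, 88, 11, 37]
  [61, ∞, 61, 24, 54]
  [55, 11, ∞, 11, 37]
  [61, 63, 61, ∞, 85]
  [95, 86, 88, 78, ∞]
D(4):
  [∞, 11, 88, 11, 37]
  [61, ∞, 61, 24, 54]
  [55, 11, ∞, 11, 37]
  [61, 63, 61, ∞, 85]
  [95, 86, 88, 78, ∞]
D(5):
  [∞, 37, 88, 37, 37]
  [61, ∞, 61, 54, 54]
  [55, 37, ∞, 37, 37]
  [85, 85, 85, ∞, 85]
  [95, 86, 88, 78, ∞]
Answer: M*[4][3] = 85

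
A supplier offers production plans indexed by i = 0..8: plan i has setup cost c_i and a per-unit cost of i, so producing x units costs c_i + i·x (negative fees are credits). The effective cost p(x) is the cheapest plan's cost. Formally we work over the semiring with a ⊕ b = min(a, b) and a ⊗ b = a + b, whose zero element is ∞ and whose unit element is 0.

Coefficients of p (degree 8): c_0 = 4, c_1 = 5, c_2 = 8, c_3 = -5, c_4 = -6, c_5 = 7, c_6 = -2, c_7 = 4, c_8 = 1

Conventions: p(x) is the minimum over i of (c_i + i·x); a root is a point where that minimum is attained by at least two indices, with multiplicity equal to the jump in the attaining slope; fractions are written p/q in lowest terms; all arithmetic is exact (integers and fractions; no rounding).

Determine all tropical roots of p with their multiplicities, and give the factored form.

hull edge (i=0, c=4) to (i=3, c=-5): slope -3, span 3
hull edge (i=3, c=-5) to (i=4, c=-6): slope -1, span 1
hull edge (i=4, c=-6) to (i=8, c=1): slope 7/4, span 4
Factored form: p(x) = 1 ⊗ (x ⊕ (-7/4)) ⊗ (x ⊕ (-7/4)) ⊗ (x ⊕ (-7/4)) ⊗ (x ⊕ (-7/4)) ⊗ (x ⊕ 1) ⊗ (x ⊕ 3) ⊗ (x ⊕ 3) ⊗ (x ⊕ 3)
Answer: roots = -7/4 (mult 4), 1 (mult 1), 3 (mult 3)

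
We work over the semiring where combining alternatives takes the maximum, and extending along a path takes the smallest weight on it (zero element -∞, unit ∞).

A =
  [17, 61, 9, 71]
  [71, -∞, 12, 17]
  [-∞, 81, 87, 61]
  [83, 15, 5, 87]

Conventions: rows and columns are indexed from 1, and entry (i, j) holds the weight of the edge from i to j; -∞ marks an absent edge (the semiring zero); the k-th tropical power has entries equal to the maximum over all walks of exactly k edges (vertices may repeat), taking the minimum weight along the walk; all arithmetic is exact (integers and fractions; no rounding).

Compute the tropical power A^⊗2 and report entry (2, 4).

A^⊗2:
  [71, 17, 12, 71]
  [17, 61, 12, 71]
  [71, 81, 87, 61]
  [83, 61, 12, 87]
Key observation: the optimum is the walk 2->1->4, with weight 71 min 71 = 71.
Optimal value attained by: walk 2->1->4.
Answer: (A^⊗2)[2][4] = 71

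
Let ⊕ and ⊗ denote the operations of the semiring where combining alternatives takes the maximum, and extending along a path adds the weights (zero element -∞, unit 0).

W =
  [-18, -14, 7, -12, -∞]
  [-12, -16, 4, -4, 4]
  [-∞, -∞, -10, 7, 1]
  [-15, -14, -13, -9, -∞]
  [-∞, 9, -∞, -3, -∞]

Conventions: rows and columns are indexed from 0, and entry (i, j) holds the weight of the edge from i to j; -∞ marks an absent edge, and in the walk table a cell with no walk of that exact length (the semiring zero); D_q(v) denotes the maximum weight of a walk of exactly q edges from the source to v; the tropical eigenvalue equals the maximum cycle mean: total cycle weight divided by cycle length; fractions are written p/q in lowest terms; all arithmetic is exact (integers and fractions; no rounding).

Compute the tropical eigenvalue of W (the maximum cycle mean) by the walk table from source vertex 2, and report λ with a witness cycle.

q=0: [-∞, -∞, 0, -∞, -∞]
q=1: [-∞, -∞, -10, 7, 1]
q=2: [-8, 10, -6, -2, -9]
q=3: [-2, 0, 14, 6, 14]
q=4: [-9, 23, 5, 21, 15]
q=5: [11, 24, 27, 19, 27]
Optimal cycle mean attained by: cycle 1->4->1, total 4 + 9, length 2.
Answer: λ = 13/2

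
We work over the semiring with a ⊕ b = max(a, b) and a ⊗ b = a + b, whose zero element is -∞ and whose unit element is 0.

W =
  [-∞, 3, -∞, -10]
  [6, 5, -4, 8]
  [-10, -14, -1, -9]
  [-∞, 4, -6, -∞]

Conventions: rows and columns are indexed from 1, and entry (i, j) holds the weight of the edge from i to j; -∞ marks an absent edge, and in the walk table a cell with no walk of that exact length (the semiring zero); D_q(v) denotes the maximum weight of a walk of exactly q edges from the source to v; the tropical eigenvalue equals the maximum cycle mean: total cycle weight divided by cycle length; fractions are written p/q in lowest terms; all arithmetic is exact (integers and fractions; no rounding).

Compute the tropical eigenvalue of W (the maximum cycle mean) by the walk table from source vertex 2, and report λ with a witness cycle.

q=0: [-∞, 0, -∞, -∞]
q=1: [6, 5, -4, 8]
q=2: [11, 12, 2, 13]
q=3: [18, 17, 8, 20]
q=4: [23, 24, 14, 25]
Optimal cycle mean attained by: cycle 2->4->2, total 8 + 4, length 2.
Answer: λ = 6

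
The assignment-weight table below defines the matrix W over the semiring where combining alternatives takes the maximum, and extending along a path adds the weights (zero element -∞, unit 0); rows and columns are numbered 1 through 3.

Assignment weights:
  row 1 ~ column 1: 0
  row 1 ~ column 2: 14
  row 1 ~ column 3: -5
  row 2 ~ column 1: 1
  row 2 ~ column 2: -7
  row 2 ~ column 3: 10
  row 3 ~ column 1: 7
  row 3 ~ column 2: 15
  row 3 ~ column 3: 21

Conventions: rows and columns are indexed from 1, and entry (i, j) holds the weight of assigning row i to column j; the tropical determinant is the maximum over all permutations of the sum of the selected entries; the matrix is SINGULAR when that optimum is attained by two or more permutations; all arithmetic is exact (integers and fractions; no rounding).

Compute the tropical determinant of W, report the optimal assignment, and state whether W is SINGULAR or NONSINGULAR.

σ = (1, 2, 3): 0 + (-7) + 21 = 14
σ = (1, 3, 2): 0 + 10 + 15 = 25
σ = (2, 1, 3): 14 + 1 + 21 = 36
σ = (2, 3, 1): 14 + 10 + 7 = 31
σ = (3, 1, 2): (-5) + 1 + 15 = 11
σ = (3, 2, 1): (-5) + (-7) + 7 = -5
Optimal value attained by: σ = (2, 1, 3).
Answer: det⊕(W) = 36; verdict: NONSINGULAR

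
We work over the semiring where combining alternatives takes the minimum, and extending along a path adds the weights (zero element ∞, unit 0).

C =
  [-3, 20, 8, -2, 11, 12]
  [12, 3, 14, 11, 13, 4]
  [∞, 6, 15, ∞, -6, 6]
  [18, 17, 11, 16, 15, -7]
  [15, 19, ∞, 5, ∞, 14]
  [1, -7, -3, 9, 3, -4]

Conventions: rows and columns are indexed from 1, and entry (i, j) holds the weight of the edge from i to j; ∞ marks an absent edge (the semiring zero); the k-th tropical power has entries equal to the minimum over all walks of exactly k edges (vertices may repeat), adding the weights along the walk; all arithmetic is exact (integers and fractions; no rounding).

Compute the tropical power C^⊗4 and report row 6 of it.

C^⊗2:
  [-6, 5, 5, -5, 2, -9]
  [5, -3, 1, 10, 7, 0]
  [7, -1, 3, -1, 9, 2]
  [-6, -14, -10, 2, -4, -11]
  [12, 7, 11, 13, 17, -2]
  [-3, -11, -7, -1, -9, -8]
C^⊗3:
  [-9, -16, -12, -8, -6, -13]
  [1, -7, -3, 3, -5, -4]
  [3, -5, -1, 5, -3, -8]
  [-10, -18, -14, -8, -16, -15]
  [-1, -9, -5, 7, 1, -6]
  [-7, -15, -11, -5, -13, -12]
C^⊗4:
  [-12, -20, -16, -11, -18, -17]
  [-3, -11, -7, -1, -9, -8]
  [-7, -15, -11, 1, -7, -12]
  [-14, -22, -18, -12, -20, -19]
  [-5, -13, -9, -3, -11, -10]
  [-11, -19, -15, -9, -17, -16]
Answer: row 6 of C^⊗4 = [-11, -19, -15, -9, -17, -16]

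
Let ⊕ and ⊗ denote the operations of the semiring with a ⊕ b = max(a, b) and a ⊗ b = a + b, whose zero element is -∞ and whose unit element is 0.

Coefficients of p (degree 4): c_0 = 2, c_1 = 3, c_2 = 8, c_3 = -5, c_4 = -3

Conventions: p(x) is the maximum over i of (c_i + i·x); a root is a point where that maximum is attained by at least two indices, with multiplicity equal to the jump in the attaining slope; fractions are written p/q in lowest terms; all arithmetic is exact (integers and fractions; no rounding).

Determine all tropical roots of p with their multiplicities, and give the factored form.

hull edge (i=0, c=2) to (i=2, c=8): slope 3, span 2
hull edge (i=2, c=8) to (i=4, c=-3): slope -11/2, span 2
Factored form: p(x) = -3 ⊗ (x ⊕ (-3)) ⊗ (x ⊕ (-3)) ⊗ (x ⊕ 11/2) ⊗ (x ⊕ 11/2)
Answer: roots = -3 (mult 2), 11/2 (mult 2)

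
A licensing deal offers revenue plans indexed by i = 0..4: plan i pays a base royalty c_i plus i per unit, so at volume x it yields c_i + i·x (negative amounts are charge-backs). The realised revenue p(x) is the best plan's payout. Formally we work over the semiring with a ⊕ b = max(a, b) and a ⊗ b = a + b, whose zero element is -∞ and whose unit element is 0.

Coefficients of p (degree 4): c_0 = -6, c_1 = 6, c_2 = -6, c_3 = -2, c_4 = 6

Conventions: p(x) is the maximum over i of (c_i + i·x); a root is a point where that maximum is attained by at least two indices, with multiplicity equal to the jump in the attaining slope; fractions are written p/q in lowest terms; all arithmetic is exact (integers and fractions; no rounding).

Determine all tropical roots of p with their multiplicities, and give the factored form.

hull edge (i=0, c=-6) to (i=1, c=6): slope 12, span 1
hull edge (i=1, c=6) to (i=4, c=6): slope 0, span 3
Factored form: p(x) = 6 ⊗ (x ⊕ (-12)) ⊗ (x ⊕ 0) ⊗ (x ⊕ 0) ⊗ (x ⊕ 0)
Answer: roots = -12 (mult 1), 0 (mult 3)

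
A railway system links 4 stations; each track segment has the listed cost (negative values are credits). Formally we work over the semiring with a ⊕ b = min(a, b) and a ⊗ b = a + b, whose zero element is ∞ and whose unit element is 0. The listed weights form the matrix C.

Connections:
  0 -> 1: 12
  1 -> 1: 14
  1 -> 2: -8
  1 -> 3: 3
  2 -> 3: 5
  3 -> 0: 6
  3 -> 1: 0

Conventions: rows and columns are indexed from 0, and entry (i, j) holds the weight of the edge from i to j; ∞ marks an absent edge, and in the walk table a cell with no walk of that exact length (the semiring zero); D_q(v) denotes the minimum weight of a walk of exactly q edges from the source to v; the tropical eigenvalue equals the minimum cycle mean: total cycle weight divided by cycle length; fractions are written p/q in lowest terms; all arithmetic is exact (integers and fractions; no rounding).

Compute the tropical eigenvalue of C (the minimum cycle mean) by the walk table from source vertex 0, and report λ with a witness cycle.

q=0: [0, ∞, ∞, ∞]
q=1: [∞, 12, ∞, ∞]
q=2: [∞, 26, 4, 15]
q=3: [21, 15, 18, 9]
q=4: [15, 9, 7, 18]
Optimal cycle mean attained by: cycle 1->2->3->1, total (-8) + 5 + 0, length 3.
Answer: λ = -1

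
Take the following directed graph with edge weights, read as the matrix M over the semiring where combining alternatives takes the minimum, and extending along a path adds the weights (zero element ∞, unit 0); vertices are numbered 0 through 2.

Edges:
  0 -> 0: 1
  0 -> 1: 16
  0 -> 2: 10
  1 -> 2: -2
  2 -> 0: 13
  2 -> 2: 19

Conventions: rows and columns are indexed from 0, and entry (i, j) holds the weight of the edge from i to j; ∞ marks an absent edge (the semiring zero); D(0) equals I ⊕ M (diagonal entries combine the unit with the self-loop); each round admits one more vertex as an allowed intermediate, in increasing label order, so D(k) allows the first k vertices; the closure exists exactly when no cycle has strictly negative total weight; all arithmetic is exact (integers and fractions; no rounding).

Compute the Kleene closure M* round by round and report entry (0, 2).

D(0):
  [0, 16, 10]
  [∞, 0, -2]
  [13, ∞, 0]
D(1):
  [0, 16, 10]
  [∞, 0, -2]
  [13, 29, 0]
D(2):
  [0, 16, 10]
  [∞, 0, -2]
  [13, 29, 0]
D(3):
  [0, 16, 10]
  [11, 0, -2]
  [13, 29, 0]
Answer: M*[0][2] = 10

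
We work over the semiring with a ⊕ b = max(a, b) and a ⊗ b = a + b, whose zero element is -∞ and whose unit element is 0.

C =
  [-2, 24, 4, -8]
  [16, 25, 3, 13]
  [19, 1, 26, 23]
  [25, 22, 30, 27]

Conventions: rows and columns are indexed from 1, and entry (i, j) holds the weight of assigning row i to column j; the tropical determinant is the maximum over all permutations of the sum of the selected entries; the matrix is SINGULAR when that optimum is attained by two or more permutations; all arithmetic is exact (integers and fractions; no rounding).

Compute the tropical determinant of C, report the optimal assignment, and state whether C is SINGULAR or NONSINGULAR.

σ = (1, 2, 3, 4): (-2) + 25 + 26 + 27 = 76
σ = (1, 2, 4, 3): (-2) + 25 + 23 + 30 = 76
σ = (1, 3, 2, 4): (-2) + 3 + 1 + 27 = 29
σ = (1, 3, 4, 2): (-2) + 3 + 23 + 22 = 46
σ = (1, 4, 2, 3): (-2) + 13 + 1 + 30 = 42
σ = (1, 4, 3, 2): (-2) + 13 + 26 + 22 = 59
σ = (2, 1, 3, 4): 24 + 16 + 26 + 27 = 93
σ = (2, 1, 4, 3): 24 + 16 + 23 + 30 = 93
σ = (2, 3, 1, 4): 24 + 3 + 19 + 27 = 73
σ = (2, 3, 4, 1): 24 + 3 + 23 + 25 = 75
σ = (2, 4, 1, 3): 24 + 13 + 19 + 30 = 86
σ = (2, 4, 3, 1): 24 + 13 + 26 + 25 = 88
σ = (3, 1, 2, 4): 4 + 16 + 1 + 27 = 48
σ = (3, 1, 4, 2): 4 + 16 + 23 + 22 = 65
σ = (3, 2, 1, 4): 4 + 25 + 19 + 27 = 75
σ = (3, 2, 4, 1): 4 + 25 + 23 + 25 = 77
σ = (3, 4, 1, 2): 4 + 13 + 19 + 22 = 58
σ = (3, 4, 2, 1): 4 + 13 + 1 + 25 = 43
σ = (4, 1, 2, 3): (-8) + 16 + 1 + 30 = 39
σ = (4, 1, 3, 2): (-8) + 16 + 26 + 22 = 56
σ = (4, 2, 1, 3): (-8) + 25 + 19 + 30 = 66
σ = (4, 2, 3, 1): (-8) + 25 + 26 + 25 = 68
σ = (4, 3, 1, 2): (-8) + 3 + 19 + 22 = 36
σ = (4, 3, 2, 1): (-8) + 3 + 1 + 25 = 21
Optimal value attained by: σ = (2, 1, 3, 4).
Answer: det⊕(C) = 93; verdict: SINGULAR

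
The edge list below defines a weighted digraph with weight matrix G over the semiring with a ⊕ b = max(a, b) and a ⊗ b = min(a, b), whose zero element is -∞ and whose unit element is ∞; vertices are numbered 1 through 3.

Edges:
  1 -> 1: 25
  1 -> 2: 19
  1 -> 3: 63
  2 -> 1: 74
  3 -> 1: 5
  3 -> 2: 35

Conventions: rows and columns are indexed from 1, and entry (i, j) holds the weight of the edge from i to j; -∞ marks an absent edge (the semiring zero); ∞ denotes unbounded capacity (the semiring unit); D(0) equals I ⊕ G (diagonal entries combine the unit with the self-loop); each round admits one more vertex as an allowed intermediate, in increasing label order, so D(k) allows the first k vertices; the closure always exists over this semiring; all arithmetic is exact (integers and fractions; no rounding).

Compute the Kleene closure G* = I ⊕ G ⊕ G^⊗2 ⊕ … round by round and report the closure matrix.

D(0):
  [∞, 19, 63]
  [74, ∞, -∞]
  [5, 35, ∞]
D(1):
  [∞, 19, 63]
  [74, ∞, 63]
  [5, 35, ∞]
D(2):
  [∞, 19, 63]
  [74, ∞, 63]
  [35, 35, ∞]
D(3):
  [∞, 35, 63]
  [74, ∞, 63]
  [35, 35, ∞]
Answer: G* = [[∞, 35, 63], [74, ∞, 63], [35, 35, ∞]]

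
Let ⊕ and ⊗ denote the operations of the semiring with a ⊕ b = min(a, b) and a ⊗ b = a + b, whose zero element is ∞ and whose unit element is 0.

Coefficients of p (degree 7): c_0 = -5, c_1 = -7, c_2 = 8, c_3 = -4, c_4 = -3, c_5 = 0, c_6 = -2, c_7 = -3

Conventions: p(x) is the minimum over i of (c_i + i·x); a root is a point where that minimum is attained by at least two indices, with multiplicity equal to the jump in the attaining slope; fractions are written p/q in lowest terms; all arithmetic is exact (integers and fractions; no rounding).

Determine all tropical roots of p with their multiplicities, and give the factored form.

hull edge (i=0, c=-5) to (i=1, c=-7): slope -2, span 1
hull edge (i=1, c=-7) to (i=7, c=-3): slope 2/3, span 6
Factored form: p(x) = -3 ⊗ (x ⊕ (-2/3)) ⊗ (x ⊕ (-2/3)) ⊗ (x ⊕ (-2/3)) ⊗ (x ⊕ (-2/3)) ⊗ (x ⊕ (-2/3)) ⊗ (x ⊕ (-2/3)) ⊗ (x ⊕ 2)
Answer: roots = -2/3 (mult 6), 2 (mult 1)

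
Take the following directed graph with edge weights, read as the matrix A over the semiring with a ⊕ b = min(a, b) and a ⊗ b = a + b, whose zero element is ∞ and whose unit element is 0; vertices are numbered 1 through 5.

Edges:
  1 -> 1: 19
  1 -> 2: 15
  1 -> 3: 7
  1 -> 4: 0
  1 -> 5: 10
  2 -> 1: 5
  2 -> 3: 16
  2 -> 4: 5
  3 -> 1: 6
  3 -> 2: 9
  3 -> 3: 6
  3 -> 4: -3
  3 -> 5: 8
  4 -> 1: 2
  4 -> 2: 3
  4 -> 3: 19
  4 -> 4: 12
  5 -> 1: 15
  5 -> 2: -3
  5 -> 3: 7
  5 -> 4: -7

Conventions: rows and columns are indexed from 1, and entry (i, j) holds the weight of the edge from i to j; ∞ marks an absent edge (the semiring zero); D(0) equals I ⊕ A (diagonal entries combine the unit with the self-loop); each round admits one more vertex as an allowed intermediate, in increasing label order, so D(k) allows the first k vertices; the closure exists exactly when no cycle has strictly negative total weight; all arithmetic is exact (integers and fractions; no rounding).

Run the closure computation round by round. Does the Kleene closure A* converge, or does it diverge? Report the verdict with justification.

D(0):
  [0, 15, 7, 0, 10]
  [5, 0, 16, 5, ∞]
  [6, 9, 0, -3, 8]
  [2, 3, 19, 0, ∞]
  [15, -3, 7, -7, 0]
D(1):
  [0, 15, 7, 0, 10]
  [5, 0, 12, 5, 15]
  [6, 9, 0, -3, 8]
  [2, 3, 9, 0, 12]
  [15, -3, 7, -7, 0]
D(2):
  [0, 15, 7, 0, 10]
  [5, 0, 12, 5, 15]
  [6, 9, 0, -3, 8]
  [2, 3, 9, 0, 12]
  [2, -3, 7, -7, 0]
D(3):
  [0, 15, 7, 0, 10]
  [5, 0, 12, 5, 15]
  [6, 9, 0, -3, 8]
  [2, 3, 9, 0, 12]
  [2, -3, 7, -7, 0]
D(4):
  [0, 3, 7, 0, 10]
  [5, 0, 12, 5, 15]
  [-1, 0, 0, -3, 8]
  [2, 3, 9, 0, 12]
  [-5, -4, 2, -7, 0]
D(5):
  [0, 3, 7, 0, 10]
  [5, 0, 12, 5, 15]
  [-1, 0, 0, -3, 8]
  [2, 3, 9, 0, 12]
  [-5, -4, 2, -7, 0]
Key observation: every diagonal entry stays at the unit through all rounds, so no improving cycle exists.
Answer: CONVERGES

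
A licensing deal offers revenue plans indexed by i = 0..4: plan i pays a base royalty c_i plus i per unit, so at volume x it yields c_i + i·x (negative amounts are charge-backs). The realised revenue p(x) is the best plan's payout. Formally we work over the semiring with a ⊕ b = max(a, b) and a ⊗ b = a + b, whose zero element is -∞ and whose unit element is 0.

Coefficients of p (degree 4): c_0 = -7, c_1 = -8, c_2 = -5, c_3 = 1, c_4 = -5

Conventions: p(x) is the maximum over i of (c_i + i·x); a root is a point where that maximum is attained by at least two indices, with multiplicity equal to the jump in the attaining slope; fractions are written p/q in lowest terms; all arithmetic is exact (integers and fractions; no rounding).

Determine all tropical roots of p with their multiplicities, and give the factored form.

hull edge (i=0, c=-7) to (i=3, c=1): slope 8/3, span 3
hull edge (i=3, c=1) to (i=4, c=-5): slope -6, span 1
Factored form: p(x) = -5 ⊗ (x ⊕ (-8/3)) ⊗ (x ⊕ (-8/3)) ⊗ (x ⊕ (-8/3)) ⊗ (x ⊕ 6)
Answer: roots = -8/3 (mult 3), 6 (mult 1)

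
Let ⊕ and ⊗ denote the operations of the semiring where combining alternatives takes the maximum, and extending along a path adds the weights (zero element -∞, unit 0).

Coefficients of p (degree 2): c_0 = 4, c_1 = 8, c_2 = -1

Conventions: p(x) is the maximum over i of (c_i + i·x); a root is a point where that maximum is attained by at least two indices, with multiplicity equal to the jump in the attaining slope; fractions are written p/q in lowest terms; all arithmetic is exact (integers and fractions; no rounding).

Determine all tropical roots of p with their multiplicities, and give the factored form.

hull edge (i=0, c=4) to (i=1, c=8): slope 4, span 1
hull edge (i=1, c=8) to (i=2, c=-1): slope -9, span 1
Factored form: p(x) = -1 ⊗ (x ⊕ (-4)) ⊗ (x ⊕ 9)
Answer: roots = -4 (mult 1), 9 (mult 1)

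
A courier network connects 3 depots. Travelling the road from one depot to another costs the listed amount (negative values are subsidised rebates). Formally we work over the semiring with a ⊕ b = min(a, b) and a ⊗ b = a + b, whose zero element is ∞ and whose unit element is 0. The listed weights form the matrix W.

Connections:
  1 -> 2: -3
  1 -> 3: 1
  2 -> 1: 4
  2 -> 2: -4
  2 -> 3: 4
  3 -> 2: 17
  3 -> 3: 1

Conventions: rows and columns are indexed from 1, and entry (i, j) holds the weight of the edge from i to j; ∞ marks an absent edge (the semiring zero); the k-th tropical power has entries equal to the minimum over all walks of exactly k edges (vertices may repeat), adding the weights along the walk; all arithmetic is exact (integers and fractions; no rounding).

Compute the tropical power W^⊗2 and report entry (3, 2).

W^⊗2:
  [1, -7, 1]
  [0, -8, 0]
  [21, 13, 2]
Key observation: the optimum is the walk 3->2->2, with weight 17 + (-4) = 13.
Optimal value attained by: walk 3->2->2.
Answer: (W^⊗2)[3][2] = 13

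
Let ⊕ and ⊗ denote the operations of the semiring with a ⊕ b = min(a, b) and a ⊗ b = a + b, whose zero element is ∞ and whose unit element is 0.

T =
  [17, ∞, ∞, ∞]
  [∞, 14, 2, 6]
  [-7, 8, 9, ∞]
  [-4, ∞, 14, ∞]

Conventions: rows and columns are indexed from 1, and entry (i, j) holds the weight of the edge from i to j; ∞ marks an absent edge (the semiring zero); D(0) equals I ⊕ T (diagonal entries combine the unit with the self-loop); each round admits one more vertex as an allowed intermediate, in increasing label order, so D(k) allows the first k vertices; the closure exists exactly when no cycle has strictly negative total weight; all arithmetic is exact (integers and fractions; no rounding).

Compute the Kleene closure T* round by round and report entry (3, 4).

D(0):
  [0, ∞, ∞, ∞]
  [∞, 0, 2, 6]
  [-7, 8, 0, ∞]
  [-4, ∞, 14, 0]
D(1):
  [0, ∞, ∞, ∞]
  [∞, 0, 2, 6]
  [-7, 8, 0, ∞]
  [-4, ∞, 14, 0]
D(2):
  [0, ∞, ∞, ∞]
  [∞, 0, 2, 6]
  [-7, 8, 0, 14]
  [-4, ∞, 14, 0]
D(3):
  [0, ∞, ∞, ∞]
  [-5, 0, 2, 6]
  [-7, 8, 0, 14]
  [-4, 22, 14, 0]
D(4):
  [0, ∞, ∞, ∞]
  [-5, 0, 2, 6]
  [-7, 8, 0, 14]
  [-4, 22, 14, 0]
Answer: T*[3][4] = 14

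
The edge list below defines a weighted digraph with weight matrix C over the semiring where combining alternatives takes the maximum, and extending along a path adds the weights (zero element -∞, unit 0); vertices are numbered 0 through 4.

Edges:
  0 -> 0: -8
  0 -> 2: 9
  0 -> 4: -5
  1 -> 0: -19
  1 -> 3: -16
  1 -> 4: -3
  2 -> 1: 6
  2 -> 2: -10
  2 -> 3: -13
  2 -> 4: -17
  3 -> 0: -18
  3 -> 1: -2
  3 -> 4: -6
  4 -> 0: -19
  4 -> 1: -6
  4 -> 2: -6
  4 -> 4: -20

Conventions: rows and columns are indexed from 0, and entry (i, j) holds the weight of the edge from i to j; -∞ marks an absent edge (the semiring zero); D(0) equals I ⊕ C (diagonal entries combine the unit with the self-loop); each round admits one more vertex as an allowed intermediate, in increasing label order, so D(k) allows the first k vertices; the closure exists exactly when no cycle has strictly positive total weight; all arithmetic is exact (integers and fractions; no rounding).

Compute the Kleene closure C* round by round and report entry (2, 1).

D(0):
  [0, -∞, 9, -∞, -5]
  [-19, 0, -∞, -16, -3]
  [-∞, 6, 0, -13, -17]
  [-18, -2, -∞, 0, -6]
  [-19, -6, -6, -∞, 0]
D(1):
  [0, -∞, 9, -∞, -5]
  [-19, 0, -10, -16, -3]
  [-∞, 6, 0, -13, -17]
  [-18, -2, -9, 0, -6]
  [-19, -6, -6, -∞, 0]
D(2):
  [0, -∞, 9, -∞, -5]
  [-19, 0, -10, -16, -3]
  [-13, 6, 0, -10, 3]
  [-18, -2, -9, 0, -5]
  [-19, -6, -6, -22, 0]
D(3):
  [0, 15, 9, -1, 12]
  [-19, 0, -10, -16, -3]
  [-13, 6, 0, -10, 3]
  [-18, -2, -9, 0, -5]
  [-19, 0, -6, -16, 0]
D(4):
  [0, 15, 9, -1, 12]
  [-19, 0, -10, -16, -3]
  [-13, 6, 0, -10, 3]
  [-18, -2, -9, 0, -5]
  [-19, 0, -6, -16, 0]
D(5):
  [0, 15, 9, -1, 12]
  [-19, 0, -9, -16, -3]
  [-13, 6, 0, -10, 3]
  [-18, -2, -9, 0, -5]
  [-19, 0, -6, -16, 0]
Answer: C*[2][1] = 6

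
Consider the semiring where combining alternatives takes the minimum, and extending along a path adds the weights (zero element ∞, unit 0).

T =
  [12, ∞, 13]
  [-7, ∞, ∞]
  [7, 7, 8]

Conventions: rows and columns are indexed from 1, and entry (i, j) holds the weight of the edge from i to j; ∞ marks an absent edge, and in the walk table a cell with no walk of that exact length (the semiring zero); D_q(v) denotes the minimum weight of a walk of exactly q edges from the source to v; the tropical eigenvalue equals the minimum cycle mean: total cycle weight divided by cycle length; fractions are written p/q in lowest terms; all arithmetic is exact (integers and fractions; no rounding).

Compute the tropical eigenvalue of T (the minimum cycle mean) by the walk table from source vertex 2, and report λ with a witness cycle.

q=0: [∞, 0, ∞]
q=1: [-7, ∞, ∞]
q=2: [5, ∞, 6]
q=3: [13, 13, 14]
Optimal cycle mean attained by: cycle 1->3->2->1, total 13 + 7 + (-7), length 3.
Answer: λ = 13/3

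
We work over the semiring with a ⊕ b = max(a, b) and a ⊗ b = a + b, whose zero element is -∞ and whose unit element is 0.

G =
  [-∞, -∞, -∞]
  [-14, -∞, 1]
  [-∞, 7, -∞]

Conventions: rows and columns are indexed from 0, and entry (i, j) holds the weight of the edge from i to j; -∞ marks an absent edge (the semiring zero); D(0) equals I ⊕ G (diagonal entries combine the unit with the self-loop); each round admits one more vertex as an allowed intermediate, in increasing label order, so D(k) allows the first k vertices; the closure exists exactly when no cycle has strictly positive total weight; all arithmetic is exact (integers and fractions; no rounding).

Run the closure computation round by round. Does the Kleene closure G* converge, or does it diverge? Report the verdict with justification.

D(0):
  [0, -∞, -∞]
  [-14, 0, 1]
  [-∞, 7, 0]
D(1):
  [0, -∞, -∞]
  [-14, 0, 1]
  [-∞, 7, 0]
Detection: at round 2, diagonal entry (2, 2) turns strictly positive.
Key observation: the cycle 2->1->2 has total weight 7 + 1, which is strictly positive.
Answer: DIVERGES — positive cycle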